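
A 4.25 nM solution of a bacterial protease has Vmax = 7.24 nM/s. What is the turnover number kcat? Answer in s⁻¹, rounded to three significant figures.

1.70 s⁻¹

kcat = Vmax/[E]total = 7.24 nM/s / 4.25 nM = 1.70 s⁻¹.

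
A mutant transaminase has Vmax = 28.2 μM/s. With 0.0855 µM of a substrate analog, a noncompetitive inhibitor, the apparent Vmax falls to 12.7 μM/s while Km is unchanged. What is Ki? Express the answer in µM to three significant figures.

0.0701 µM

Noncompetitive: Vmax,app = Vmax/α with α = 1 + [I]/Ki.
α = Vmax/Vmax,app = 28.2/12.7 = 2.220.
Since α = 1 + [I]/Ki, [I]/Ki = 2.220 − 1 = 1.220 and Ki = 0.0855/1.220 = 0.0701 µM.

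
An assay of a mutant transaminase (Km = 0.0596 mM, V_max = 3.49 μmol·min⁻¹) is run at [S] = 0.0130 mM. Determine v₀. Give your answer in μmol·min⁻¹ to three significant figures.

v = Vmax·[S]/(Km + [S]) = 3.49 × 0.0130 / (0.0596 + 0.0130)
  = 0.04537 / 0.07260 = 0.625 μmol·min⁻¹.

0.625 μmol·min⁻¹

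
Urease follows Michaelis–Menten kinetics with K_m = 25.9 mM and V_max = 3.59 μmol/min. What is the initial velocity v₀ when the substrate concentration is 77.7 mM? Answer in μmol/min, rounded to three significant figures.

2.69 μmol/min

[S]/(Km+[S]) = 77.7/103.6 = 0.7500, the fractional saturation.
v = 0.7500 × Vmax = 0.7500 × 3.59 = 2.69 μmol/min.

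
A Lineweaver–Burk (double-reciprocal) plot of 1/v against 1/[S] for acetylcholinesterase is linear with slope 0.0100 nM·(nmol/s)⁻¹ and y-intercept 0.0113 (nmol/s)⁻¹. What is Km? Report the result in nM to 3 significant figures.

y-intercept = 1/Vmax ⇒ Vmax = 88.5 nmol/s; slope = Km/Vmax ⇒ Km = slope × Vmax.
Km = 0.0100 × 88.5 = 0.885 nM.

0.885 nM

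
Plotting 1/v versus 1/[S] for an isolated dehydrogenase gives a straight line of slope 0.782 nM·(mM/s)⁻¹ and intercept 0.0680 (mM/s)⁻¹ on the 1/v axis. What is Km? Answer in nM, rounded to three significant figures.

y-intercept = 1/Vmax ⇒ Vmax = 14.7 mM/s; slope = Km/Vmax ⇒ Km = slope × Vmax.
Km = 0.782 × 14.7 = 11.5 nM.

11.5 nM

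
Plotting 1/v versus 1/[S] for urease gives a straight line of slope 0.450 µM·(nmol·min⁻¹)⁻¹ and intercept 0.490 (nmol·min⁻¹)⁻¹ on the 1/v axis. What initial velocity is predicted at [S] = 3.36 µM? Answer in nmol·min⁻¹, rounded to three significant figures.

The y-intercept is 1/Vmax, so Vmax = 1/0.490 = 2.04 nmol·min⁻¹.
The slope is Km/Vmax, so Km = 0.450 × 2.04 = 0.918 µM.
Then v = 2.04 × 3.36/(0.918 + 3.36) = 1.60 nmol·min⁻¹.

1.60 nmol·min⁻¹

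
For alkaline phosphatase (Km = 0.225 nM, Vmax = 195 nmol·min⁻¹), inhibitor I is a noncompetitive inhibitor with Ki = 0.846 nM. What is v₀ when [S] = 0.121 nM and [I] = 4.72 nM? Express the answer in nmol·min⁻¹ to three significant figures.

α = 1 + [I]/Ki = 1 + 4.72/0.846 = 6.579.
For a noncompetitive inhibitor, Vmax is reduced to Vmax/α while Km is unchanged: Km,app = 0.225 nM, Vmax,app = 29.6 nmol·min⁻¹.
v = Vmax,app·[S]/(Km,app + [S]) = 29.6 × 0.121/(0.225 + 0.121) = 10.4 nmol·min⁻¹.

10.4 nmol·min⁻¹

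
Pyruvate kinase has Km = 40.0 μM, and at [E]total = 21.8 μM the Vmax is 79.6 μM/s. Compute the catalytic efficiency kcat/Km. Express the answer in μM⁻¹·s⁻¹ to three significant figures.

0.0913 μM⁻¹·s⁻¹

kcat = Vmax/[E]total = 79.6/21.8 = 3.65 s⁻¹.
kcat/Km = 3.65/40.0 = 0.0913 μM⁻¹·s⁻¹.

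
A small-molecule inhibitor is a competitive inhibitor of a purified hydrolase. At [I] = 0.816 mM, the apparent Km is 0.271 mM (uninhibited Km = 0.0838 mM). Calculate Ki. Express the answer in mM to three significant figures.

0.365 mM

Competitive: Km,app = α·Km with α = 1 + [I]/Ki.
α = Km,app/Km = 0.271/0.0838 = 3.234.
Since α = 1 + [I]/Ki, [I]/Ki = 3.234 − 1 = 2.234 and Ki = 0.816/2.234 = 0.365 mM.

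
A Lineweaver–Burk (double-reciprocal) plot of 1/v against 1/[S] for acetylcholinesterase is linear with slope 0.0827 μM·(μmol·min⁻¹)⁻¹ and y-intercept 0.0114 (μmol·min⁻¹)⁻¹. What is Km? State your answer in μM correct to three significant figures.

y-intercept = 1/Vmax ⇒ Vmax = 87.7 μmol·min⁻¹; slope = Km/Vmax ⇒ Km = slope × Vmax.
Km = 0.0827 × 87.7 = 7.25 μM.

7.25 μM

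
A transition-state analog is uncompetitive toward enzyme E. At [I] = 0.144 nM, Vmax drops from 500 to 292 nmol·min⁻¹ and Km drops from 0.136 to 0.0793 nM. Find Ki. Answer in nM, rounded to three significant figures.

Uncompetitive: Vmax,app = Vmax/α (and Km,app = Km/α) with α = 1 + [I]/Ki.
α = Vmax/Vmax,app = 500/292 = 1.712.
Since α = 1 + [I]/Ki, [I]/Ki = 1.712 − 1 = 0.7123 and Ki = 0.144/0.7123 = 0.202 nM.

0.202 nM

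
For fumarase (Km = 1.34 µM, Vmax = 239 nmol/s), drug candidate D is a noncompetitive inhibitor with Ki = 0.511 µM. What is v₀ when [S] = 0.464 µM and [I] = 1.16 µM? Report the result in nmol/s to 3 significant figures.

18.8 nmol/s

α = 1 + [I]/Ki = 1 + 1.16/0.511 = 3.270.
For a noncompetitive inhibitor, Vmax is reduced to Vmax/α while Km is unchanged: Km,app = 1.34 µM, Vmax,app = 73.1 nmol/s.
v = Vmax,app·[S]/(Km,app + [S]) = 73.1 × 0.464/(1.34 + 0.464) = 18.8 nmol/s.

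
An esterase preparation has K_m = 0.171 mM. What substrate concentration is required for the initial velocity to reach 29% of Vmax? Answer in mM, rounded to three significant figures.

0.0698 mM

v/Vmax = [S]/(Km+[S]) = 0.29, so [S] = Km·0.29/(1 − 0.29) = 0.171 × 0.4085.
[S] = 0.0698 mM.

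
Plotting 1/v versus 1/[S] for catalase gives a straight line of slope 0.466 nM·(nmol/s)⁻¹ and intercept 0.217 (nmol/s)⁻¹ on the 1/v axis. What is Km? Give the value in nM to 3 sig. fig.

y-intercept = 1/Vmax ⇒ Vmax = 4.61 nmol/s; slope = Km/Vmax ⇒ Km = slope × Vmax.
Km = 0.466 × 4.61 = 2.15 nM.

2.15 nM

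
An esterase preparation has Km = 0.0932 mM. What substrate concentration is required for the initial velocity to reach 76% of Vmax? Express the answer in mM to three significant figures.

v/Vmax = [S]/(Km+[S]) = 0.76, so [S] = Km·0.76/(1 − 0.76) = 0.0932 × 3.167.
[S] = 0.295 mM.

0.295 mM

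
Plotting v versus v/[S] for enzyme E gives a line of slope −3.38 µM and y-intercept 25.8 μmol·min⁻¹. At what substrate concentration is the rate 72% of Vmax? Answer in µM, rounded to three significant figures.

The Eadie–Hofstee slope gives Km = 3.38 µM (slope = −Km).
v/Vmax = [S]/(Km+[S]) = 0.72 ⇒ [S] = Km·0.72/(1−0.72) = 3.38 × 2.571 = 8.69 µM.

8.69 µM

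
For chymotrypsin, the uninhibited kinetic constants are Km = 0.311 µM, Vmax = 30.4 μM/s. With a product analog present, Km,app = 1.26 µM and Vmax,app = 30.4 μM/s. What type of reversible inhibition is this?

Km increases (0.311 → 1.26 µM) while Vmax is unchanged — the hallmark of competitive inhibition.

competitive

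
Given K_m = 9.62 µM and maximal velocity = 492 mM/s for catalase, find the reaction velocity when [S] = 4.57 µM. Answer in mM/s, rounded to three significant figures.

[S]/(Km+[S]) = 4.57/14.19 = 0.3221, the fractional saturation.
v = 0.3221 × Vmax = 0.3221 × 492 = 158 mM/s.

158 mM/s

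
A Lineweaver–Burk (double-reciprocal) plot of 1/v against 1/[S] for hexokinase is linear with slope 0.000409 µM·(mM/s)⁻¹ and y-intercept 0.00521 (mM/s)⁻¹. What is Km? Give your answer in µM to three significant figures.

0.0785 µM

y-intercept = 1/Vmax ⇒ Vmax = 192 mM/s; slope = Km/Vmax ⇒ Km = slope × Vmax.
Km = 0.000409 × 192 = 0.0785 µM.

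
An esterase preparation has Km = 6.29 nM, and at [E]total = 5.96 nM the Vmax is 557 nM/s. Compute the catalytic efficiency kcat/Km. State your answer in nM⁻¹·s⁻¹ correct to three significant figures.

kcat = Vmax/[E]total = 557/5.96 = 93.5 s⁻¹.
kcat/Km = 93.5/6.29 = 14.9 nM⁻¹·s⁻¹.

14.9 nM⁻¹·s⁻¹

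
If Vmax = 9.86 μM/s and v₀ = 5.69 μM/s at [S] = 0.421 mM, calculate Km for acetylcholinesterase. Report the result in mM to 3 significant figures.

0.309 mM

v/Vmax = 5.69/9.86 = 0.5771 = [S]/(Km+[S]).
So Km + [S] = [S]/0.5771 = 0.7295 mM, giving Km = 0.7295 − 0.421 = 0.309 mM.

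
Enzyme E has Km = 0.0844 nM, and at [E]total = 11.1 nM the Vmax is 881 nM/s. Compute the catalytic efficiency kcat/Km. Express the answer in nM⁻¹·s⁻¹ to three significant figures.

940 nM⁻¹·s⁻¹

kcat = Vmax/[E]total = 881/11.1 = 79.4 s⁻¹.
kcat/Km = 79.4/0.0844 = 940 nM⁻¹·s⁻¹.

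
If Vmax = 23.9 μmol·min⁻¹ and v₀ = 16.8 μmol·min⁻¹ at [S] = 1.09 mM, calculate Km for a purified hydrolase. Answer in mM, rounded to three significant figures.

0.461 mM

From v = Vmax[S]/(Km+[S]), Km = [S](Vmax − v)/v.
Km = 1.09 × (23.9 − 16.8) / 16.8 = 7.739/16.8 = 0.461 mM.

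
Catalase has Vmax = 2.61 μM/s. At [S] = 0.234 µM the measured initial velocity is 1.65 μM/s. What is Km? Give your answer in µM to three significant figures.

From v = Vmax[S]/(Km+[S]), Km = [S](Vmax − v)/v.
Km = 0.234 × (2.61 − 1.65) / 1.65 = 0.2246/1.65 = 0.136 µM.

0.136 µM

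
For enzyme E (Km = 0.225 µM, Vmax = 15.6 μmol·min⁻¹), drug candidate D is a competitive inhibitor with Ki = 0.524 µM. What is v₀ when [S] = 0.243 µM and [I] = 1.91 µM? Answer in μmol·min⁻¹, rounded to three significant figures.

α = 1 + [I]/Ki = 1 + 1.91/0.524 = 4.645.
For a competitive inhibitor, Vmax is unchanged and the apparent Km becomes α·Km: Km,app = 1.05 µM, Vmax,app = 15.6 μmol·min⁻¹.
v = Vmax,app·[S]/(Km,app + [S]) = 15.6 × 0.243/(1.05 + 0.243) = 2.94 μmol·min⁻¹.

2.94 μmol·min⁻¹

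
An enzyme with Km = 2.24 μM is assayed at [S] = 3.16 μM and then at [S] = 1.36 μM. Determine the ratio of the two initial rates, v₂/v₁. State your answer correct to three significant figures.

The fractional saturations are [S]/(Km+[S]) = 3.16/5.400 = 0.5852 and 1.36/3.600 = 0.3778.
v₂/v₁ is just their ratio: 0.3778/0.5852 = 0.646.

0.646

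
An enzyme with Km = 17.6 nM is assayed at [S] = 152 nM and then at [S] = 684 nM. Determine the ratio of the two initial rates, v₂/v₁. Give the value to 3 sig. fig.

1.09

Since Vmax cancels, v₂/v₁ = [S]₂(Km+[S]₁) / [S]₁(Km+[S]₂).
= 684×(17.6+152) / (152×(17.6+684)) = 116000/106600 = 1.09.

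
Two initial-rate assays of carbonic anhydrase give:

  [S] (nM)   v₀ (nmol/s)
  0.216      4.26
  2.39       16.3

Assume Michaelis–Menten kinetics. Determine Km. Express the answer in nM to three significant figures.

0.933 nM

From v = Vmax[S]/(Km+[S]), each point gives Vmax = v(Km+[S])/[S].
Equating: 4.26(Km+0.216)/0.216 = 16.3(Km+2.39)/2.39.
19.72·Km + 4.26 = 6.820·Km + 16.3, so (19.72 − 6.820)·Km = 16.3 − 4.26.
Km = 12.04/12.90 = 0.933 nM; then Vmax = 4.26(0.933+0.216)/0.216 = 22.7 nmol/s.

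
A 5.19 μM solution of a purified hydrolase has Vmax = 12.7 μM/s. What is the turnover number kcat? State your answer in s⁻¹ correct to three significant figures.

kcat = Vmax/[E]total = 12.7 μM/s / 5.19 μM = 2.45 s⁻¹.

2.45 s⁻¹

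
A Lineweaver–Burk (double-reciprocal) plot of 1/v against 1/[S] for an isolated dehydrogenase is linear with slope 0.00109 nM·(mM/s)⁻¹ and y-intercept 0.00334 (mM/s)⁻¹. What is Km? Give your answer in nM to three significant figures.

y-intercept = 1/Vmax ⇒ Vmax = 299 mM/s; slope = Km/Vmax ⇒ Km = slope × Vmax.
Km = 0.00109 × 299 = 0.326 nM.

0.326 nM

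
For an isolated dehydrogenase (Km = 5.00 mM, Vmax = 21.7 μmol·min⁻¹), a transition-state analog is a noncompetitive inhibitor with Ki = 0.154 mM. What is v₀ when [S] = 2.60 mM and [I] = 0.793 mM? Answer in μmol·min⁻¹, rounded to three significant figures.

With α = 1 + [I]/Ki = 1 + 0.793/0.154 = 6.149, the noncompetitive rate law is v = (Vmax/α)·[S] / (Km + [S]).
v = (21.7/6.149)×2.60 / (5.00 + 2.60) = 9.175/7.600 = 1.21 μmol·min⁻¹.

1.21 μmol·min⁻¹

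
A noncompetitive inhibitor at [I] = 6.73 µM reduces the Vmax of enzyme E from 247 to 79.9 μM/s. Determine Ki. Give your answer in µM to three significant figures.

3.22 µM

Noncompetitive: Vmax,app = Vmax/α with α = 1 + [I]/Ki.
α = Vmax/Vmax,app = 247/79.9 = 3.091.
Since α = 1 + [I]/Ki, [I]/Ki = 3.091 − 1 = 2.091 and Ki = 6.73/2.091 = 3.22 µM.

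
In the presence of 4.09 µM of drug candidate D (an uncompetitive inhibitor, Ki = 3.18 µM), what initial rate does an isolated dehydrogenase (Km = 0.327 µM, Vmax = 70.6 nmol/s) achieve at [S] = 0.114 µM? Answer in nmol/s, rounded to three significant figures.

With α = 1 + [I]/Ki = 1 + 4.09/3.18 = 2.286, the uncompetitive rate law is v = (Vmax/α)·[S] / (Km/α + [S]).
v = (70.6/2.286)×0.114 / (0.327/2.286 + 0.114) = 3.520/0.2570 = 13.7 nmol/s.

13.7 nmol/s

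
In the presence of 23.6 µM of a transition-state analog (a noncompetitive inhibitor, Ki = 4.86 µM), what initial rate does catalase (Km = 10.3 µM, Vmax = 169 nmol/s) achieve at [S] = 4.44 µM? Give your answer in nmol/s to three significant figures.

8.69 nmol/s

With α = 1 + [I]/Ki = 1 + 23.6/4.86 = 5.856, the noncompetitive rate law is v = (Vmax/α)·[S] / (Km + [S]).
v = (169/5.856)×4.44 / (10.3 + 4.44) = 128.1/14.74 = 8.69 nmol/s.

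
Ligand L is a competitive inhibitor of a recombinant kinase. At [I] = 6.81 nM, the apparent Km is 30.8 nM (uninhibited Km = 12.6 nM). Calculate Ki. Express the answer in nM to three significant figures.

Competitive: Km,app = α·Km with α = 1 + [I]/Ki.
α = Km,app/Km = 30.8/12.6 = 2.444.
Since α = 1 + [I]/Ki, [I]/Ki = 2.444 − 1 = 1.444 and Ki = 6.81/1.444 = 4.71 nM.

4.71 nM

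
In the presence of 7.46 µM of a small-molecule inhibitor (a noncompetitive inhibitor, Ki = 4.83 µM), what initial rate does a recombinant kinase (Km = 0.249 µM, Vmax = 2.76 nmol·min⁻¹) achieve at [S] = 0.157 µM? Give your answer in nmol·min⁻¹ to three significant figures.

With α = 1 + [I]/Ki = 1 + 7.46/4.83 = 2.545, the noncompetitive rate law is v = (Vmax/α)·[S] / (Km + [S]).
v = (2.76/2.545)×0.157 / (0.249 + 0.157) = 0.1703/0.4060 = 0.419 nmol·min⁻¹.

0.419 nmol·min⁻¹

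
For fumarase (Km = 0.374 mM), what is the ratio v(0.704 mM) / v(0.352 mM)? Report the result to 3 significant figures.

Since Vmax cancels, v₂/v₁ = [S]₂(Km+[S]₁) / [S]₁(Km+[S]₂).
= 0.704×(0.374+0.352) / (0.352×(0.374+0.704)) = 0.5111/0.3795 = 1.35.

1.35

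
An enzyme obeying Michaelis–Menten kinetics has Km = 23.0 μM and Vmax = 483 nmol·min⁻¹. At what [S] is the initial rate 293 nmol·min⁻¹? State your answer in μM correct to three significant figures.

The required fractional saturation is v/Vmax = 293/483 = 0.6066.
Then [S]/(Km+[S]) = 0.6066 ⇒ [S] = 23.0 × 0.6066/(1 − 0.6066) = 35.5 μM.

35.5 μM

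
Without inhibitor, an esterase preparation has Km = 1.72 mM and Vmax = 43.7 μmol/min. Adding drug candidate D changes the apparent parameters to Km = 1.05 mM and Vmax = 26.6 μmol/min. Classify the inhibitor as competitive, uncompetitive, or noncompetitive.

Both Km and Vmax decrease by the same factor (~1.64-fold) — characteristic of uncompetitive inhibition.

uncompetitive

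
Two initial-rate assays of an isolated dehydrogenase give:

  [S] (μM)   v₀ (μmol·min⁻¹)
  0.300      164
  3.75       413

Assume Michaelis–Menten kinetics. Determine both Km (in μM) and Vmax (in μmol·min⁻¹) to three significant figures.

Km = 0.570 μM; Vmax = 476 μmol·min⁻¹

In reciprocal form, 1/v = (Km/Vmax)·(1/[S]) + 1/Vmax. The two points give (1/[S], 1/v) = (3.333, 0.006098) and (0.2667, 0.002421).
Slope = (0.006098 − 0.002421)/(3.333 − 0.2667) = 0.001199; intercept = 0.006098 − 0.001199×3.333 = 0.002102.
Vmax = 1/intercept = 476 μmol·min⁻¹; Km = slope × Vmax = 0.001199 × 476 = 0.570 μM.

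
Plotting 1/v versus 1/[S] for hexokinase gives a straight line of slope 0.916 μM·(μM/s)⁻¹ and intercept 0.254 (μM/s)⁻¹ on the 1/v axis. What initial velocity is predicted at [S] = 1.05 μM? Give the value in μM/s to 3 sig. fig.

0.888 μM/s

The y-intercept is 1/Vmax, so Vmax = 1/0.254 = 3.94 μM/s.
The slope is Km/Vmax, so Km = 0.916 × 3.94 = 3.61 μM.
Then v = 3.94 × 1.05/(3.61 + 1.05) = 0.888 μM/s.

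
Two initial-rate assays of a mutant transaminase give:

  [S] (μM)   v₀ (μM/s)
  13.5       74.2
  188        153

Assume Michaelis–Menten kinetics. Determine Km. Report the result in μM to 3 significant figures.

16.8 μM

From v = Vmax[S]/(Km+[S]), each point gives Vmax = v(Km+[S])/[S].
Equating: 74.2(Km+13.5)/13.5 = 153(Km+188)/188.
5.496·Km + 74.2 = 0.8138·Km + 153, so (5.496 − 0.8138)·Km = 153 − 74.2.
Km = 78.80/4.682 = 16.8 μM; then Vmax = 74.2(16.8+13.5)/13.5 = 167 μM/s.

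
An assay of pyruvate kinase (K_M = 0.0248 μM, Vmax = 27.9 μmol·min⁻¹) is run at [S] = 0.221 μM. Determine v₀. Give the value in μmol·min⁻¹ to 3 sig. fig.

25.1 μmol·min⁻¹

[S]/(Km+[S]) = 0.221/0.2458 = 0.8991, the fractional saturation.
v = 0.8991 × Vmax = 0.8991 × 27.9 = 25.1 μmol·min⁻¹.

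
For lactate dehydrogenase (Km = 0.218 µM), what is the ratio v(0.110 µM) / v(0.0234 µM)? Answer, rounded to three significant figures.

3.46

The fractional saturations are [S]/(Km+[S]) = 0.0234/0.2414 = 0.09693 and 0.110/0.3280 = 0.3354.
v₂/v₁ is just their ratio: 0.3354/0.09693 = 3.46.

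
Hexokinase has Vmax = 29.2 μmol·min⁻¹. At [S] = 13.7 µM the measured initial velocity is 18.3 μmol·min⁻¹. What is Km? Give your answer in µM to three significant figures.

8.16 µM

From v = Vmax[S]/(Km+[S]), Km = [S](Vmax − v)/v.
Km = 13.7 × (29.2 − 18.3) / 18.3 = 149.3/18.3 = 8.16 µM.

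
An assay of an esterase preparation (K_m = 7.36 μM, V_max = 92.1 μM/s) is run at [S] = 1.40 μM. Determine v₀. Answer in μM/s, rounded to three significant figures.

[S]/(Km+[S]) = 1.40/8.760 = 0.1598, the fractional saturation.
v = 0.1598 × Vmax = 0.1598 × 92.1 = 14.7 μM/s.

14.7 μM/s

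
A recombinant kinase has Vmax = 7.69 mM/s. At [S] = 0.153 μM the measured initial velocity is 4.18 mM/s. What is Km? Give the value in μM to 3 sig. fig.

v/Vmax = 4.18/7.69 = 0.5436 = [S]/(Km+[S]).
So Km + [S] = [S]/0.5436 = 0.2815 μM, giving Km = 0.2815 − 0.153 = 0.128 μM.

0.128 μM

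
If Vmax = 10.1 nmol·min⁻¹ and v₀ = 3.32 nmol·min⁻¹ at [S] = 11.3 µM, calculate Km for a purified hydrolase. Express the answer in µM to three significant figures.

v/Vmax = 3.32/10.1 = 0.3287 = [S]/(Km+[S]).
So Km + [S] = [S]/0.3287 = 34.38 µM, giving Km = 34.38 − 11.3 = 23.1 µM.

23.1 µM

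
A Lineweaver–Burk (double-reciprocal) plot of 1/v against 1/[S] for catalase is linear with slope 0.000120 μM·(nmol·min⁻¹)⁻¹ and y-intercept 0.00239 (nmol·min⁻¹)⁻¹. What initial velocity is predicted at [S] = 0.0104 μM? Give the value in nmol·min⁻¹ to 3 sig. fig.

71.8 nmol·min⁻¹

The y-intercept is 1/Vmax, so Vmax = 1/0.00239 = 418 nmol·min⁻¹.
The slope is Km/Vmax, so Km = 0.000120 × 418 = 0.0502 μM.
Then v = 418 × 0.0104/(0.0502 + 0.0104) = 71.8 nmol·min⁻¹.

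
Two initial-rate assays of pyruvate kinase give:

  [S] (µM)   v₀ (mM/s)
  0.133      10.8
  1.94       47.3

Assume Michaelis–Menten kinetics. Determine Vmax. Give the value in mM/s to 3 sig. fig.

63.0 mM/s

In reciprocal form, 1/v = (Km/Vmax)·(1/[S]) + 1/Vmax. The two points give (1/[S], 1/v) = (7.519, 0.09259) and (0.5155, 0.02114).
Slope = (0.09259 − 0.02114)/(7.519 − 0.5155) = 0.01020; intercept = 0.09259 − 0.01020×7.519 = 0.01588.
Vmax = 1/intercept = 63.0 mM/s; Km = slope × Vmax = 0.01020 × 63.0 = 0.642 µM.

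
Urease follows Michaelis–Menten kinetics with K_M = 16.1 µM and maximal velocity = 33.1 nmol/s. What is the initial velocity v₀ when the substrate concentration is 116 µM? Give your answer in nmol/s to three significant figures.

[S]/(Km+[S]) = 116/132.1 = 0.8781, the fractional saturation.
v = 0.8781 × Vmax = 0.8781 × 33.1 = 29.1 nmol/s.

29.1 nmol/s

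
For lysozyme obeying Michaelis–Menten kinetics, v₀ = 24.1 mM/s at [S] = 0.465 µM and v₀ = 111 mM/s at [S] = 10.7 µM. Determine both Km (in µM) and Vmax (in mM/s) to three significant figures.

From v = Vmax[S]/(Km+[S]), each point gives Vmax = v(Km+[S])/[S].
Equating: 24.1(Km+0.465)/0.465 = 111(Km+10.7)/10.7.
51.83·Km + 24.1 = 10.37·Km + 111, so (51.83 − 10.37)·Km = 111 − 24.1.
Km = 86.90/41.45 = 2.10 µM; then Vmax = 24.1(2.10+0.465)/0.465 = 133 mM/s.

Km = 2.10 µM; Vmax = 133 mM/s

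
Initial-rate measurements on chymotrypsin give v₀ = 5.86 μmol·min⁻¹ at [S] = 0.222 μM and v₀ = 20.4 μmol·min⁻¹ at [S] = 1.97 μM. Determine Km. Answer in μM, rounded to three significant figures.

From v = Vmax[S]/(Km+[S]), each point gives Vmax = v(Km+[S])/[S].
Equating: 5.86(Km+0.222)/0.222 = 20.4(Km+1.97)/1.97.
26.40·Km + 5.86 = 10.36·Km + 20.4, so (26.40 − 10.36)·Km = 20.4 − 5.86.
Km = 14.54/16.04 = 0.906 μM; then Vmax = 5.86(0.906+0.222)/0.222 = 29.8 μmol·min⁻¹.

0.906 μM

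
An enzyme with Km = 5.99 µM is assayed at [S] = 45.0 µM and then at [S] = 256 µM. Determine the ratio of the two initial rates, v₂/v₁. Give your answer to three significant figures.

Since Vmax cancels, v₂/v₁ = [S]₂(Km+[S]₁) / [S]₁(Km+[S]₂).
= 256×(5.99+45.0) / (45.0×(5.99+256)) = 13050/11790 = 1.11.

1.11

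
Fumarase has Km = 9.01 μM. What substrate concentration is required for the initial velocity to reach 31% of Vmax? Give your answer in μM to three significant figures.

v/Vmax = [S]/(Km+[S]) = 0.31, so [S] = Km·0.31/(1 − 0.31) = 9.01 × 0.4493.
[S] = 4.05 μM.

4.05 μM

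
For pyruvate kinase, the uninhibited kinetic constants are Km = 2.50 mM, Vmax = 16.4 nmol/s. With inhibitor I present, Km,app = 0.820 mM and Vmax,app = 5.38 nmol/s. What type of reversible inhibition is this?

uncompetitive

Both Km and Vmax decrease by the same factor (~3.05-fold) — characteristic of uncompetitive inhibition.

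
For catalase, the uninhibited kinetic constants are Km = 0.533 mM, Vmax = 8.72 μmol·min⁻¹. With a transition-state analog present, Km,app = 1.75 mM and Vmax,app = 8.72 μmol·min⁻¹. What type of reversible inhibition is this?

competitive

Km increases (0.533 → 1.75 mM) while Vmax is unchanged — the hallmark of competitive inhibition.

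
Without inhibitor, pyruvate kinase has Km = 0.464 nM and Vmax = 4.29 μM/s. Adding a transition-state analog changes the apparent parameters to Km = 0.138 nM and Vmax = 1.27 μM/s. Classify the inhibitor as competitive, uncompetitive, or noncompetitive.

uncompetitive

Both Km and Vmax decrease by the same factor (~3.37-fold) — characteristic of uncompetitive inhibition.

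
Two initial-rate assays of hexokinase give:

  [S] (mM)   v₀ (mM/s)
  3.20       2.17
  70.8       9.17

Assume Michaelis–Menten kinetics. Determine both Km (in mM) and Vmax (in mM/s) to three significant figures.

Km = 12.8 mM; Vmax = 10.8 mM/s

In reciprocal form, 1/v = (Km/Vmax)·(1/[S]) + 1/Vmax. The two points give (1/[S], 1/v) = (0.3125, 0.4608) and (0.01412, 0.1091).
Slope = (0.4608 − 0.1091)/(0.3125 − 0.01412) = 1.179; intercept = 0.4608 − 1.179×0.3125 = 0.09240.
Vmax = 1/intercept = 10.8 mM/s; Km = slope × Vmax = 1.179 × 10.8 = 12.8 mM.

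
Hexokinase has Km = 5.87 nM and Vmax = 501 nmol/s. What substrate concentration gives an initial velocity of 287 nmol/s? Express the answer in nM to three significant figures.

7.87 nM

Rearranging v = Vmax[S]/(Km+[S]) gives [S] = Km·v/(Vmax − v).
[S] = 5.87 × 287 / (501 − 287) = 1685/214.0 = 7.87 nM.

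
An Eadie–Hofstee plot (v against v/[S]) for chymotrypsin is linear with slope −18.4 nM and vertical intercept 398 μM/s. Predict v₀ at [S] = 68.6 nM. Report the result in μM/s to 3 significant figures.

In the Eadie–Hofstee form v = Vmax − Km·(v/[S]), the slope is −Km and the intercept is Vmax, so Km = 18.4 nM and Vmax = 398 μM/s.
v = 398 × 68.6/(18.4 + 68.6) = 314 μM/s.

314 μM/s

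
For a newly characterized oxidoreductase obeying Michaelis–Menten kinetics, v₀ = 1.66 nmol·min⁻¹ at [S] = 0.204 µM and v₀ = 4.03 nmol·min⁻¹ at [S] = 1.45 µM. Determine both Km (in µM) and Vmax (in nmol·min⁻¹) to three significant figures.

Km = 0.442 µM; Vmax = 5.26 nmol·min⁻¹

In reciprocal form, 1/v = (Km/Vmax)·(1/[S]) + 1/Vmax. The two points give (1/[S], 1/v) = (4.902, 0.6024) and (0.6897, 0.2481).
Slope = (0.6024 − 0.2481)/(4.902 − 0.6897) = 0.08410; intercept = 0.6024 − 0.08410×4.902 = 0.1901.
Vmax = 1/intercept = 5.26 nmol·min⁻¹; Km = slope × Vmax = 0.08410 × 5.26 = 0.442 µM.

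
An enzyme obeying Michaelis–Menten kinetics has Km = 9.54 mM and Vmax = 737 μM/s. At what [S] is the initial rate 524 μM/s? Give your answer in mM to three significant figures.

23.5 mM

Rearranging v = Vmax[S]/(Km+[S]) gives [S] = Km·v/(Vmax − v).
[S] = 9.54 × 524 / (737 − 524) = 4999/213.0 = 23.5 mM.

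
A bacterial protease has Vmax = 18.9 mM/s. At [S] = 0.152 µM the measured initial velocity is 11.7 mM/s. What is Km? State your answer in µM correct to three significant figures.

0.0935 µM

v/Vmax = 11.7/18.9 = 0.6190 = [S]/(Km+[S]).
So Km + [S] = [S]/0.6190 = 0.2455 µM, giving Km = 0.2455 − 0.152 = 0.0935 µM.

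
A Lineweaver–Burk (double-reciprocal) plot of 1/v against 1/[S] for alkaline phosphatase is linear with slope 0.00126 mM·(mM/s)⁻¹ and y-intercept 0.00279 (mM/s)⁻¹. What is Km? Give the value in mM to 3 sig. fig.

y-intercept = 1/Vmax ⇒ Vmax = 358 mM/s; slope = Km/Vmax ⇒ Km = slope × Vmax.
Km = 0.00126 × 358 = 0.452 mM.

0.452 mM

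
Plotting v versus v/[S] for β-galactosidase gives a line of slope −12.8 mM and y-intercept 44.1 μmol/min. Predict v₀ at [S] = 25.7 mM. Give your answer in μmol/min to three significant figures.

29.4 μmol/min

In the Eadie–Hofstee form v = Vmax − Km·(v/[S]), the slope is −Km and the intercept is Vmax, so Km = 12.8 mM and Vmax = 44.1 μmol/min.
v = 44.1 × 25.7/(12.8 + 25.7) = 29.4 μmol/min.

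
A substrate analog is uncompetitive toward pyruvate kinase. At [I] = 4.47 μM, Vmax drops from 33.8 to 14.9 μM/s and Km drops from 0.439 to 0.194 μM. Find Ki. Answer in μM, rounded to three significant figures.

3.52 μM

Uncompetitive: Vmax,app = Vmax/α (and Km,app = Km/α) with α = 1 + [I]/Ki.
α = Vmax/Vmax,app = 33.8/14.9 = 2.268.
Since α = 1 + [I]/Ki, [I]/Ki = 2.268 − 1 = 1.268 and Ki = 4.47/1.268 = 3.52 μM.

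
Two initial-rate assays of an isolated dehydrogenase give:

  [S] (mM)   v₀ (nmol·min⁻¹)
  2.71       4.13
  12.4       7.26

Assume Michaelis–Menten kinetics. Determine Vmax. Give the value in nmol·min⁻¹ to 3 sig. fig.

In reciprocal form, 1/v = (Km/Vmax)·(1/[S]) + 1/Vmax. The two points give (1/[S], 1/v) = (0.3690, 0.2421) and (0.08065, 0.1377).
Slope = (0.2421 − 0.1377)/(0.3690 − 0.08065) = 0.3620; intercept = 0.2421 − 0.3620×0.3690 = 0.1085.
Vmax = 1/intercept = 9.21 nmol·min⁻¹; Km = slope × Vmax = 0.3620 × 9.21 = 3.34 mM.

9.21 nmol·min⁻¹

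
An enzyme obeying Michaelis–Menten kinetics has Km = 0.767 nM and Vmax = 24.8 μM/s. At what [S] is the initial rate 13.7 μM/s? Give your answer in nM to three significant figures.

0.947 nM

Rearranging v = Vmax[S]/(Km+[S]) gives [S] = Km·v/(Vmax − v).
[S] = 0.767 × 13.7 / (24.8 − 13.7) = 10.51/11.10 = 0.947 nM.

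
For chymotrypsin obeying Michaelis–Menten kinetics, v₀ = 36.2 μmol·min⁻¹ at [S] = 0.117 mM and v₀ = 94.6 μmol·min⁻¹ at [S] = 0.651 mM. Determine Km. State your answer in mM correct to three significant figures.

In reciprocal form, 1/v = (Km/Vmax)·(1/[S]) + 1/Vmax. The two points give (1/[S], 1/v) = (8.547, 0.02762) and (1.536, 0.01057).
Slope = (0.02762 − 0.01057)/(8.547 − 1.536) = 0.002432; intercept = 0.02762 − 0.002432×8.547 = 0.006834.
Vmax = 1/intercept = 146 μmol·min⁻¹; Km = slope × Vmax = 0.002432 × 146 = 0.356 mM.

0.356 mM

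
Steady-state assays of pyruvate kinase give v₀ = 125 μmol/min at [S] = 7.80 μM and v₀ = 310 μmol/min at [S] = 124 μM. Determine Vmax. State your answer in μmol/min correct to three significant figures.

344 μmol/min

In reciprocal form, 1/v = (Km/Vmax)·(1/[S]) + 1/Vmax. The two points give (1/[S], 1/v) = (0.1282, 0.008000) and (0.008065, 0.003226).
Slope = (0.008000 − 0.003226)/(0.1282 − 0.008065) = 0.03974; intercept = 0.008000 − 0.03974×0.1282 = 0.002905.
Vmax = 1/intercept = 344 μmol/min; Km = slope × Vmax = 0.03974 × 344 = 13.7 μM.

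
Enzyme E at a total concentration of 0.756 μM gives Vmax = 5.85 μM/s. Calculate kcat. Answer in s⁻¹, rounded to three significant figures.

7.74 s⁻¹

kcat = Vmax/[E]total = 5.85 μM/s / 0.756 μM = 7.74 s⁻¹.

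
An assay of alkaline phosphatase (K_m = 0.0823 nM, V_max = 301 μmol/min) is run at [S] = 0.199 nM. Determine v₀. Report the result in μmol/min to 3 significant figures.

213 μmol/min

[S]/(Km+[S]) = 0.199/0.2813 = 0.7074, the fractional saturation.
v = 0.7074 × Vmax = 0.7074 × 301 = 213 μmol/min.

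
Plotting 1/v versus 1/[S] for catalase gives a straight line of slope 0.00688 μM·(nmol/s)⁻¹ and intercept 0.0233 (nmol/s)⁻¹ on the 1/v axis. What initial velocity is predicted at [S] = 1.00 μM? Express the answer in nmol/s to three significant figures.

33.1 nmol/s

The y-intercept is 1/Vmax, so Vmax = 1/0.0233 = 42.9 nmol/s.
The slope is Km/Vmax, so Km = 0.00688 × 42.9 = 0.295 μM.
Then v = 42.9 × 1.00/(0.295 + 1.00) = 33.1 nmol/s.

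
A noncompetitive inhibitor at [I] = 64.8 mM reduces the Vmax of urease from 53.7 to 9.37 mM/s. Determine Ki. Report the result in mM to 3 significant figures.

13.7 mM

Noncompetitive: Vmax,app = Vmax/α with α = 1 + [I]/Ki.
α = Vmax/Vmax,app = 53.7/9.37 = 5.731.
Since α = 1 + [I]/Ki, [I]/Ki = 5.731 − 1 = 4.731 and Ki = 64.8/4.731 = 13.7 mM.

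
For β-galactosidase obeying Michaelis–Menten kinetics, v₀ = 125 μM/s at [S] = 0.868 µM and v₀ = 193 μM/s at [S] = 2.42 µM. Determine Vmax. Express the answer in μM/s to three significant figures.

In reciprocal form, 1/v = (Km/Vmax)·(1/[S]) + 1/Vmax. The two points give (1/[S], 1/v) = (1.152, 0.008000) and (0.4132, 0.005181).
Slope = (0.008000 − 0.005181)/(1.152 − 0.4132) = 0.003815; intercept = 0.008000 − 0.003815×1.152 = 0.003605.
Vmax = 1/intercept = 277 μM/s; Km = slope × Vmax = 0.003815 × 277 = 1.06 µM.

277 μM/s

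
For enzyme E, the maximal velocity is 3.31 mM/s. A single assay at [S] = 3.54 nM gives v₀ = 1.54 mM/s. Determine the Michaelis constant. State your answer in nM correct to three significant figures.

4.07 nM

From v = Vmax[S]/(Km+[S]), Km = [S](Vmax − v)/v.
Km = 3.54 × (3.31 − 1.54) / 1.54 = 6.266/1.54 = 4.07 nM.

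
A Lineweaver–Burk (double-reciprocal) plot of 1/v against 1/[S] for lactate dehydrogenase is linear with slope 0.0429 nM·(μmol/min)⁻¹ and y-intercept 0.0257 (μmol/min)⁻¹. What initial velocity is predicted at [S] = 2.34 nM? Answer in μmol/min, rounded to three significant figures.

22.7 μmol/min

The y-intercept is 1/Vmax, so Vmax = 1/0.0257 = 38.9 μmol/min.
The slope is Km/Vmax, so Km = 0.0429 × 38.9 = 1.67 nM.
Then v = 38.9 × 2.34/(1.67 + 2.34) = 22.7 μmol/min.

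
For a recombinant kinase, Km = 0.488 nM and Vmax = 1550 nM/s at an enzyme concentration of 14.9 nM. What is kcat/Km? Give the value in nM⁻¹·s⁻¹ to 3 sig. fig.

kcat = Vmax/[E]total = 1550/14.9 = 104 s⁻¹.
kcat/Km = 104/0.488 = 213 nM⁻¹·s⁻¹.

213 nM⁻¹·s⁻¹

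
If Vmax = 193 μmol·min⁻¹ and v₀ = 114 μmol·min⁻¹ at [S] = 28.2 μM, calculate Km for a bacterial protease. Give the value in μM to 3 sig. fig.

v/Vmax = 114/193 = 0.5907 = [S]/(Km+[S]).
So Km + [S] = [S]/0.5907 = 47.74 μM, giving Km = 47.74 − 28.2 = 19.5 μM.

19.5 μM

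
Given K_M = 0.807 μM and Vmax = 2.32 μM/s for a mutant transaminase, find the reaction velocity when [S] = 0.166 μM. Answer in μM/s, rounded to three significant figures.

0.396 μM/s

[S]/(Km+[S]) = 0.166/0.9730 = 0.1706, the fractional saturation.
v = 0.1706 × Vmax = 0.1706 × 2.32 = 0.396 μM/s.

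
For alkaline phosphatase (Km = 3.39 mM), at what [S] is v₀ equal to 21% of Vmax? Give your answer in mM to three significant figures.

v/Vmax = [S]/(Km+[S]) = 0.21, so [S] = Km·0.21/(1 − 0.21) = 3.39 × 0.2658.
[S] = 0.901 mM.

0.901 mM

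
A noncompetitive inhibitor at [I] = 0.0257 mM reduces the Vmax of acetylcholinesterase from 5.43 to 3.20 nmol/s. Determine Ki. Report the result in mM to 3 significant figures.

0.0369 mM

Noncompetitive: Vmax,app = Vmax/α with α = 1 + [I]/Ki.
α = Vmax/Vmax,app = 5.43/3.20 = 1.697.
Ki = [I]/(α − 1) = 0.0257/0.6969 = 0.0369 mM.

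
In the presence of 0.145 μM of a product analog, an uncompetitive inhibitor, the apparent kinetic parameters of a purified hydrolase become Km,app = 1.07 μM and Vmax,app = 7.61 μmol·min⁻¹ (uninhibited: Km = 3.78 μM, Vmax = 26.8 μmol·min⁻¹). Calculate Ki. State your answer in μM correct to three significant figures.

Uncompetitive: Vmax,app = Vmax/α (and Km,app = Km/α) with α = 1 + [I]/Ki.
α = Vmax/Vmax,app = 26.8/7.61 = 3.522.
Ki = [I]/(α − 1) = 0.145/2.522 = 0.0575 μM.

0.0575 μM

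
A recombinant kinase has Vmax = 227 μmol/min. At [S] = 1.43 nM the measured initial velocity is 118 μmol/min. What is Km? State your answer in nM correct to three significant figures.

1.32 nM

From v = Vmax[S]/(Km+[S]), Km = [S](Vmax − v)/v.
Km = 1.43 × (227 − 118) / 118 = 155.9/118 = 1.32 nM.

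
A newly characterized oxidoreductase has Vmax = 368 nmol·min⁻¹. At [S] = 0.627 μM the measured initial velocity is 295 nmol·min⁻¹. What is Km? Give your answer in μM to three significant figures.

From v = Vmax[S]/(Km+[S]), Km = [S](Vmax − v)/v.
Km = 0.627 × (368 − 295) / 295 = 45.77/295 = 0.155 μM.

0.155 μM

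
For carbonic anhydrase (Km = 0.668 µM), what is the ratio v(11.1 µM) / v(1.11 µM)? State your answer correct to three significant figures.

1.51

Since Vmax cancels, v₂/v₁ = [S]₂(Km+[S]₁) / [S]₁(Km+[S]₂).
= 11.1×(0.668+1.11) / (1.11×(0.668+11.1)) = 19.74/13.06 = 1.51.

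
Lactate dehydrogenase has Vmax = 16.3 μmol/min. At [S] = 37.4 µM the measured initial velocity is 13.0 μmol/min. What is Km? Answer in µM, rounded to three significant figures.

9.49 µM

v/Vmax = 13.0/16.3 = 0.7975 = [S]/(Km+[S]).
So Km + [S] = [S]/0.7975 = 46.89 µM, giving Km = 46.89 − 37.4 = 9.49 µM.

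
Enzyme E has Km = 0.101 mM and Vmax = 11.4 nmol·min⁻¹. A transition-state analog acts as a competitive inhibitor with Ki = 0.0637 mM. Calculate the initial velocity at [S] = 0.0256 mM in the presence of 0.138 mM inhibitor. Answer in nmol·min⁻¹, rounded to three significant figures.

0.845 nmol·min⁻¹

α = 1 + [I]/Ki = 1 + 0.138/0.0637 = 3.166.
For a competitive inhibitor, Vmax is unchanged and the apparent Km becomes α·Km: Km,app = 0.320 mM, Vmax,app = 11.4 nmol·min⁻¹.
v = Vmax,app·[S]/(Km,app + [S]) = 11.4 × 0.0256/(0.320 + 0.0256) = 0.845 nmol·min⁻¹.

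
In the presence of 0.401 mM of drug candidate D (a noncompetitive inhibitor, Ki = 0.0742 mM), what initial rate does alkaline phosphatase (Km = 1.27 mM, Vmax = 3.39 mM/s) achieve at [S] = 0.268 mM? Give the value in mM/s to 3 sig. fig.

0.0922 mM/s

With α = 1 + [I]/Ki = 1 + 0.401/0.0742 = 6.404, the noncompetitive rate law is v = (Vmax/α)·[S] / (Km + [S]).
v = (3.39/6.404)×0.268 / (1.27 + 0.268) = 0.1419/1.538 = 0.0922 mM/s.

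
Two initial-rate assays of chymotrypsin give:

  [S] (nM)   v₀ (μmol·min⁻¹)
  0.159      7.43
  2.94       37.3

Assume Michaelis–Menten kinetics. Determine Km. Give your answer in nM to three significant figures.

0.877 nM

From v = Vmax[S]/(Km+[S]), each point gives Vmax = v(Km+[S])/[S].
Equating: 7.43(Km+0.159)/0.159 = 37.3(Km+2.94)/2.94.
46.73·Km + 7.43 = 12.69·Km + 37.3, so (46.73 − 12.69)·Km = 37.3 − 7.43.
Km = 29.87/34.04 = 0.877 nM; then Vmax = 7.43(0.877+0.159)/0.159 = 48.4 μmol·min⁻¹.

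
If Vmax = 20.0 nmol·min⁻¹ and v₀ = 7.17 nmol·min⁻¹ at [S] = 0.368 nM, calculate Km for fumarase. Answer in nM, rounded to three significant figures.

0.658 nM

From v = Vmax[S]/(Km+[S]), Km = [S](Vmax − v)/v.
Km = 0.368 × (20.0 − 7.17) / 7.17 = 4.721/7.17 = 0.658 nM.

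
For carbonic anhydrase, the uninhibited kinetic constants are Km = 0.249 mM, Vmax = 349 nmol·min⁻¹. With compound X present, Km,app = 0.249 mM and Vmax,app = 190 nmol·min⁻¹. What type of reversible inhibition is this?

noncompetitive

Vmax decreases (349 → 190 nmol·min⁻¹) while Km is unchanged — pure noncompetitive inhibition.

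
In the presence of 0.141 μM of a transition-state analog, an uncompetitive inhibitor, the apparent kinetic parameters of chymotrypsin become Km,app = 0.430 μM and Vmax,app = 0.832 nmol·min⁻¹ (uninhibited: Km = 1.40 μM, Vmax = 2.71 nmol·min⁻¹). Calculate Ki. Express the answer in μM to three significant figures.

0.0625 μM

Uncompetitive: Vmax,app = Vmax/α (and Km,app = Km/α) with α = 1 + [I]/Ki.
α = Vmax/Vmax,app = 2.71/0.832 = 3.257.
Since α = 1 + [I]/Ki, [I]/Ki = 3.257 − 1 = 2.257 and Ki = 0.141/2.257 = 0.0625 μM.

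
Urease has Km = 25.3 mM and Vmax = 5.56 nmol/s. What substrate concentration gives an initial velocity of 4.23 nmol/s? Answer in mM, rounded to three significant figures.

80.5 mM

Rearranging v = Vmax[S]/(Km+[S]) gives [S] = Km·v/(Vmax − v).
[S] = 25.3 × 4.23 / (5.56 − 4.23) = 107.0/1.330 = 80.5 mM.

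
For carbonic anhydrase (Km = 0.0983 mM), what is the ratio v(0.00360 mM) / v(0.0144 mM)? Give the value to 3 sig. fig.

Since Vmax cancels, v₂/v₁ = [S]₂(Km+[S]₁) / [S]₁(Km+[S]₂).
= 0.00360×(0.0983+0.0144) / (0.0144×(0.0983+0.00360)) = 0.0004057/0.001467 = 0.276.

0.276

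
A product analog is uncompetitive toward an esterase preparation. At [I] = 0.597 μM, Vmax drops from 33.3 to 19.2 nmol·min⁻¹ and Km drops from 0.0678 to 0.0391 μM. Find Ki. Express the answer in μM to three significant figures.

Uncompetitive: Vmax,app = Vmax/α (and Km,app = Km/α) with α = 1 + [I]/Ki.
α = Vmax/Vmax,app = 33.3/19.2 = 1.734.
Since α = 1 + [I]/Ki, [I]/Ki = 1.734 − 1 = 0.7344 and Ki = 0.597/0.7344 = 0.813 μM.

0.813 μM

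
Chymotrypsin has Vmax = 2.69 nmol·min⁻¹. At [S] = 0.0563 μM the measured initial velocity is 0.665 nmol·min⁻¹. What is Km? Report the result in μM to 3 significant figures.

v/Vmax = 0.665/2.69 = 0.2472 = [S]/(Km+[S]).
So Km + [S] = [S]/0.2472 = 0.2277 μM, giving Km = 0.2277 − 0.0563 = 0.171 μM.

0.171 μM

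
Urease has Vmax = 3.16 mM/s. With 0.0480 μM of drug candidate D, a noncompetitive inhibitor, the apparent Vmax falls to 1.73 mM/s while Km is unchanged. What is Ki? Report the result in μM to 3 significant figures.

0.0581 μM

Noncompetitive: Vmax,app = Vmax/α with α = 1 + [I]/Ki.
α = Vmax/Vmax,app = 3.16/1.73 = 1.827.
Ki = [I]/(α − 1) = 0.0480/0.8266 = 0.0581 μM.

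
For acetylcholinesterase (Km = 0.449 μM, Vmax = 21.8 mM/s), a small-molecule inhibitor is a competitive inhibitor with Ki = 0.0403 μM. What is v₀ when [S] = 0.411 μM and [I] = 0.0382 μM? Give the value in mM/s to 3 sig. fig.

6.97 mM/s

With α = 1 + [I]/Ki = 1 + 0.0382/0.0403 = 1.948, the competitive rate law is v = Vmax[S] / (αKm + [S]).
v = 21.8×0.411 / (1.948×0.449 + 0.411) = 8.960/1.286 = 6.97 mM/s.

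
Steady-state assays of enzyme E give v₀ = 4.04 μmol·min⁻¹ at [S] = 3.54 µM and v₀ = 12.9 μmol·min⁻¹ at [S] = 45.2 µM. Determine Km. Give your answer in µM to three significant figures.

From v = Vmax[S]/(Km+[S]), each point gives Vmax = v(Km+[S])/[S].
Equating: 4.04(Km+3.54)/3.54 = 12.9(Km+45.2)/45.2.
1.141·Km + 4.04 = 0.2854·Km + 12.9, so (1.141 − 0.2854)·Km = 12.9 − 4.04.
Km = 8.860/0.8558 = 10.4 µM; then Vmax = 4.04(10.4+3.54)/3.54 = 15.9 μmol·min⁻¹.

10.4 µM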